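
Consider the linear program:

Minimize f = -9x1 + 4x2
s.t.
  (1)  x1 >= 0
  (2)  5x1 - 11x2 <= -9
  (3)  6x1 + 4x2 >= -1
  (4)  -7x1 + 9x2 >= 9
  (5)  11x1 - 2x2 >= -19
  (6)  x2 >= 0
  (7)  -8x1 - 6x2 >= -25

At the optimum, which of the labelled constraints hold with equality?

Extreme points and f = -9x1 + 4x2:
  (0, 1) → f = 4
  (0, 25/6) → f = 50/3
  (3/2, 13/6) → f = -29/6

The minimum is at (3/2, 13/6). Substituting into each constraint, equality holds for (4) and (7); the remaining constraints have slack.

(4) and (7)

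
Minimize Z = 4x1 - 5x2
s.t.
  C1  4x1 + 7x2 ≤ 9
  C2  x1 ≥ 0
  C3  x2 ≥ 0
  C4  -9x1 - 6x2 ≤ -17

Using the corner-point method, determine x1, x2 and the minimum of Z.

x1 = 5/3, x2 = 1/3, minimum Z = 5

The binding constraints are 4x1 + 7x2 = 9 and -9x1 - 6x2 = -17.
Solving simultaneously gives x1 = 5/3, x2 = 1/3.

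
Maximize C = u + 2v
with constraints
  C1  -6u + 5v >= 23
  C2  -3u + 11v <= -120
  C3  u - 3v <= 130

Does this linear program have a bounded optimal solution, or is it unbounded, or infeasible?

Corner points and C = u + 2v:
  (-853/51, -263/17) → C = -143/3
  (-719/13, -803/13) → C = -2325/13
The feasible region has finitely many vertices and no improving ray; the maximum is -143/3 at (-853/51, -263/17).

bounded optimum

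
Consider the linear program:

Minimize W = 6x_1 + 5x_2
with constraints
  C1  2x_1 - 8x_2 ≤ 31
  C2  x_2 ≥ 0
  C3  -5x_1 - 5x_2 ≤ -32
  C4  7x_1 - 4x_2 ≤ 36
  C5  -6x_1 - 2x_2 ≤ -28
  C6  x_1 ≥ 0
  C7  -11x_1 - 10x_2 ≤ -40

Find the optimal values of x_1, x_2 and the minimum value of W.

x_1 = 19/5, x_2 = 13/5, minimum W = 179/5

Corner points and W = 6x_1 + 5x_2:
  (28/5, 4/5) → W = 188/5
  (19/5, 13/5) → W = 179/5
  (0, 14) → W = 70
The feasible region is unbounded (it extends along (0, 1), (4, 7)), but W strictly increases along every unbounded feasible direction, so there is no improving ray and the minimum is attained at a vertex.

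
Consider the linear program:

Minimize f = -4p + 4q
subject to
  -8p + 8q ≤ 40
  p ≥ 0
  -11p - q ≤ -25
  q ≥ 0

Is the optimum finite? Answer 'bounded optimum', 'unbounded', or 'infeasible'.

unbounded

From the feasible point (5/3, 20/3), moving in the direction (1, 0) keeps every constraint satisfied while f decreases without bound.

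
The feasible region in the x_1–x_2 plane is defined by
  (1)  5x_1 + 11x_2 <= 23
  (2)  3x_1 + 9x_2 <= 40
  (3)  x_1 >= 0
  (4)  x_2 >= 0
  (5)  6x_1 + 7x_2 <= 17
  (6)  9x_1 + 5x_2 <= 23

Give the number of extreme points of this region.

5

Of the 15 pairwise boundary intersections, those satisfying every inequality are:
  (0, 23/11)
  (26/31, 53/31)
  (0, 0)
  (23/9, 0)
  (76/33, 5/11)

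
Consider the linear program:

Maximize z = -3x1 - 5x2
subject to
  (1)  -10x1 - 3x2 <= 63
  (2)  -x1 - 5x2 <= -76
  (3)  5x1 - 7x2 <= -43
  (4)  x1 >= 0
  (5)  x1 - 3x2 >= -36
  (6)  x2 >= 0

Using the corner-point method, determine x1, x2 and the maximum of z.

Corner points and z = -3x1 - 5x2:
  (317/32, 423/32) → z = -1533/16
  (6, 14) → z = -88
  (123/8, 137/8) → z = -527/4

x1 = 6, x2 = 14, maximum z = -88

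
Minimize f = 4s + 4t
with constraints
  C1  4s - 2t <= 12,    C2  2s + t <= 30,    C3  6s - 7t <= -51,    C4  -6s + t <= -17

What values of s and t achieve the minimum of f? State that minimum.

Feasible corners and f = 4s + 4t:
  (159/20, 141/10) → f = 441/5
  (47/8, 73/4) → f = 193/2
  (85/18, 34/3) → f = 578/9

At the optimal vertex, 6s - 7t = -51 and -6s + t = -17.
Solving simultaneously gives s = 85/18, t = 34/3.

s = 85/18, t = 34/3, minimum f = 578/9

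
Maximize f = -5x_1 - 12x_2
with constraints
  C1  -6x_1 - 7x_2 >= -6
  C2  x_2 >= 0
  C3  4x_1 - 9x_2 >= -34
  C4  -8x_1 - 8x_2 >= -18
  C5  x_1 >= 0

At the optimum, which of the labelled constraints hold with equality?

Feasible corners and f = -5x_1 - 12x_2:
  (1, 0) → f = -5
  (0, 6/7) → f = -72/7
  (0, 0) → f = 0

The maximum is at (0, 0). Substituting into each constraint, equality holds for C2 and C5; the remaining constraints have slack.

C2 and C5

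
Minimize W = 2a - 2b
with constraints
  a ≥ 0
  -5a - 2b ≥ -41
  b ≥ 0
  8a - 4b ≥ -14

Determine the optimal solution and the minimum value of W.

Vertices and W = 2a - 2b:
  (0, 0) → W = 0
  (0, 7/2) → W = -7
  (41/5, 0) → W = 82/5
  (34/9, 199/18) → W = -131/9

The binding constraints are -5a - 2b = -41 and 8a - 4b = -14.
Solving simultaneously gives a = 34/9, b = 199/18.

a = 34/9, b = 199/18, minimum W = -131/9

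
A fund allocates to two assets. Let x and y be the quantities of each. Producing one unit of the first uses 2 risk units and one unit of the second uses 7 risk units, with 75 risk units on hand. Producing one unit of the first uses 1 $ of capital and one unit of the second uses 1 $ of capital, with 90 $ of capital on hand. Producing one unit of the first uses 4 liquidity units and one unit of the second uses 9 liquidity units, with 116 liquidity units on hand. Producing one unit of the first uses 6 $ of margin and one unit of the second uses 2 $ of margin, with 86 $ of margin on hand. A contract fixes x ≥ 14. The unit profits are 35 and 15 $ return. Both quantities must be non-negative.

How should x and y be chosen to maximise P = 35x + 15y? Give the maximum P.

Feasible corners and P = 35x + 15y:
  (43/3, 0) → P = 1505/3
  (14, 0) → P = 490
  (14, 1) → P = 505

The binding constraints are 6x + 2y = 86 and x = 14.
Solving simultaneously gives x = 14, y = 1.

x = 14, y = 1, maximum P = 505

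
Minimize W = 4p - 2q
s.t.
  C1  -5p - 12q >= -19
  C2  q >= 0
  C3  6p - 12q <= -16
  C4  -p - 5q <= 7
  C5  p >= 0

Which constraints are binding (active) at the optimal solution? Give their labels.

Extreme points and W = 4p - 2q:
  (3/11, 97/66) → W = -61/33
  (0, 19/12) → W = -19/6
  (0, 4/3) → W = -8/3

The minimum is at (0, 19/12). Substituting into each constraint, equality holds for C1 and C5; the remaining constraints have slack.

C1 and C5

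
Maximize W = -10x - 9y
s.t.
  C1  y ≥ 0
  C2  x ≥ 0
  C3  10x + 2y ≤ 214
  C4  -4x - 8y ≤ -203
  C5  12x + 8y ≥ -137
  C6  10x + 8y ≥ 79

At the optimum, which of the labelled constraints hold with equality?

Vertices and W = -10x - 9y:
  (0, 107) → W = -963
  (0, 203/8) → W = -1827/8
  (653/36, 587/36) → W = -11813/36

The maximum is at (0, 203/8). Substituting into each constraint, equality holds for C2 and C4; the remaining constraints have slack.

C2 and C4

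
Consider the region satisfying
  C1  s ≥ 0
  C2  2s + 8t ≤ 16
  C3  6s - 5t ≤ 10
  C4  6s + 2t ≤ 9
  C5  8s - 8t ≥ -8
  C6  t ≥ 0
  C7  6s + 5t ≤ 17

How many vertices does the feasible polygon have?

5

Intersecting each pair of boundary lines and keeping only the points that satisfy every inequality leaves:
  (0, 1)
  (0, 0)
  (10/11, 39/22)
  (4/5, 9/5)
  (3/2, 0)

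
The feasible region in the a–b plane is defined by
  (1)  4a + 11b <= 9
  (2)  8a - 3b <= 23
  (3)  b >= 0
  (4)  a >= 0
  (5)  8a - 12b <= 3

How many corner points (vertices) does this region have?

The feasible vertices (each the meet of two boundaries and inside every other half-plane) are:
  (0, 9/11)
  (141/136, 15/34)
  (0, 0)
  (3/8, 0)

4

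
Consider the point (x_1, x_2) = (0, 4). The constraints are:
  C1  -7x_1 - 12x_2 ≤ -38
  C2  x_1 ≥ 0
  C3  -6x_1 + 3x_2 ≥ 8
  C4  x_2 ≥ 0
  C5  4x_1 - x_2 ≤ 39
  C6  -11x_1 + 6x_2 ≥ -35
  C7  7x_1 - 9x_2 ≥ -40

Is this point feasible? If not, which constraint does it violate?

C1: -48 ≤ -38 ✓
C2: 0 ≥ 0 ✓
C3: 12 ≥ 8 ✓
C4: 4 ≥ 0 ✓
C5: -4 ≤ 39 ✓
C6: 24 ≥ -35 ✓
C7: -36 ≥ -40 ✓

feasible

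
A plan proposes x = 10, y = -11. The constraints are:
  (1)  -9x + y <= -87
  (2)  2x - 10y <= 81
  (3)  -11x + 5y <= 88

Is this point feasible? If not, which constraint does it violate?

not feasible — violates (2)

Constraint (2): 2x - 10y = 130, which is not ≤ 81. All other constraints are satisfied.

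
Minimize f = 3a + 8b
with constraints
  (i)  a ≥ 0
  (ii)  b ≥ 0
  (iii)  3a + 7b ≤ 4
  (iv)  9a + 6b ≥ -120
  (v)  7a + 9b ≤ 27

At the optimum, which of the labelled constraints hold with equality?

Feasible corners and f = 3a + 8b:
  (0, 0) → f = 0
  (0, 4/7) → f = 32/7
  (4/3, 0) → f = 4

The minimum is at (0, 0). Substituting into each constraint, equality holds for (i) and (ii); the remaining constraints have slack.

(i) and (ii)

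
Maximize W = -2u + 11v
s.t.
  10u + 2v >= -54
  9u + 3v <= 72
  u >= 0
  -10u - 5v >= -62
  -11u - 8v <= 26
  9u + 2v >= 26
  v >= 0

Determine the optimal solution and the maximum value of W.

At the optimal vertex, -10u - 5v = -62 and 9u + 2v = 26.
Solving simultaneously gives u = 6/25, v = 298/25.

u = 6/25, v = 298/25, maximum W = 3266/25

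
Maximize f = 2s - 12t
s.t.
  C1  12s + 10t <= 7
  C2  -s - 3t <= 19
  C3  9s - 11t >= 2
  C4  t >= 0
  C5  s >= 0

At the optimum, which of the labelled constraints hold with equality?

Extreme points and f = 2s - 12t:
  (97/222, 13/74) → f = -137/111
  (7/12, 0) → f = 7/6
  (2/9, 0) → f = 4/9

The maximum is at (7/12, 0). Substituting into each constraint, equality holds for C1 and C4; the remaining constraints have slack.

C1 and C4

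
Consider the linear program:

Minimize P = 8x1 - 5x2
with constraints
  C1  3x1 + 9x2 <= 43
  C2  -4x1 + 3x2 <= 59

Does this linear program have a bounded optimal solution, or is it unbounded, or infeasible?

unbounded

From the feasible point (-134/15, 349/45), moving in the direction (-3, -4) keeps every constraint satisfied while P decreases without bound.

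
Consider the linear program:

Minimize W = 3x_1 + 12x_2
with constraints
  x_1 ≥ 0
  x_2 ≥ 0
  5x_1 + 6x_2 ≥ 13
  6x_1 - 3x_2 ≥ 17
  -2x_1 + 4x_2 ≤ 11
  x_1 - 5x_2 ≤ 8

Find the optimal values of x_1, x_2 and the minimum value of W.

x_1 = 17/6, x_2 = 0, minimum W = 17/2

Vertices and W = 3x_1 + 12x_2:
  (17/6, 0) → W = 17/2
  (8, 0) → W = 24
  (101/18, 50/9) → W = 167/2
The feasible region is unbounded (it extends along (5, 1), (2, 1)), but W strictly increases along every unbounded feasible direction, so there is no improving ray and the minimum is attained at a vertex.

At the optimal vertex, x_2 = 0 and 6x_1 - 3x_2 = 17.
Solving simultaneously gives x_1 = 17/6, x_2 = 0.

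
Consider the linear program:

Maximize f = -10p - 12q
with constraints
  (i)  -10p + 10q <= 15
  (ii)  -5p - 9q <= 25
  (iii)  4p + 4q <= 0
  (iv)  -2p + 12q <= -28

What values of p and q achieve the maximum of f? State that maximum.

Feasible corners and f = -10p - 12q:
  (25/4, -25/4) → f = 25/2
  (-8/13, -95/39) → f = 460/13
  (2, -2) → f = 4

At the optimal vertex, -5p - 9q = 25 and -2p + 12q = -28.
Solving simultaneously gives p = -8/13, q = -95/39.

p = -8/13, q = -95/39, maximum f = 460/13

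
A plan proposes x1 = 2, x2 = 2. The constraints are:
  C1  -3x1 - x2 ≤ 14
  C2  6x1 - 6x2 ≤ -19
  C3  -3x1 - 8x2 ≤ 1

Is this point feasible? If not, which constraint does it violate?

not feasible — violates C2

Constraint C2: 6x1 - 6x2 = 0, which is not ≤ -19. All other constraints are satisfied.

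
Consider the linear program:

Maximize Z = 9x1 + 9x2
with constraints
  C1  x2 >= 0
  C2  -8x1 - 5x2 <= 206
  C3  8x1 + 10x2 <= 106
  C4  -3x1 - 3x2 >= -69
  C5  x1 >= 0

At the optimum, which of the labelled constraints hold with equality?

Extreme points and Z = 9x1 + 9x2:
  (53/4, 0) → Z = 477/4
  (0, 0) → Z = 0
  (0, 53/5) → Z = 477/5

The maximum is at (53/4, 0). Substituting into each constraint, equality holds for C1 and C3; the remaining constraints have slack.

C1 and C3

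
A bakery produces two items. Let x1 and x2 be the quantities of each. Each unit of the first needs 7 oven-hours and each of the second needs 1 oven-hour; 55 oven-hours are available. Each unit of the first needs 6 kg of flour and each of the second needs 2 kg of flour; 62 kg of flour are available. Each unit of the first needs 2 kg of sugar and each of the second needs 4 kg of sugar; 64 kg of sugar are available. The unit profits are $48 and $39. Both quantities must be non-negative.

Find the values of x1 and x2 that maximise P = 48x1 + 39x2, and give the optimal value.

Vertices and P = 48x1 + 39x2:
  (0, 0) → P = 0
  (0, 16) → P = 624
  (55/7, 0) → P = 2640/7
  (6, 13) → P = 795

x1 = 6, x2 = 13, maximum P = 795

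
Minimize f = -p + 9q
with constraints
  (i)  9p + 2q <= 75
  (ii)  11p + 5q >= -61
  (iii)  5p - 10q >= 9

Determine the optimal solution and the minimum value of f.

p = 497/23, q = -1374/23, minimum f = -12863/23

Extreme points and f = -p + 9q:
  (497/23, -1374/23) → f = -12863/23
  (192/25, 147/50) → f = 939/50
  (-113/27, -404/135) → f = -3071/135

The optimum lies where 9p + 2q = 75 and 11p + 5q = -61.
Solving simultaneously gives p = 497/23, q = -1374/23.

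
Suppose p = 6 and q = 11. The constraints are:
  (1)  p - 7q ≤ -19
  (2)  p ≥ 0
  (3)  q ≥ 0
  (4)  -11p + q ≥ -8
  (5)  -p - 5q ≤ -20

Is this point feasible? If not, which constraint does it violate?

Constraint (4): -11p + q = -55, which is not ≥ -8. All other constraints are satisfied.

not feasible — violates (4)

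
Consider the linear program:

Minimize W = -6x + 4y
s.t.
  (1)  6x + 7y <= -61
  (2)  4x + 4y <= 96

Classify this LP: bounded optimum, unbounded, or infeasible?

From the feasible point (229, -205), moving in the direction (4, -4) keeps every constraint satisfied while W decreases without bound.

unbounded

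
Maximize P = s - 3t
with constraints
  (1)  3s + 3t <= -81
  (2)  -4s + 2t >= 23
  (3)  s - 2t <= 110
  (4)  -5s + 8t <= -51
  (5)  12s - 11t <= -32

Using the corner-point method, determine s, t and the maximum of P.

s = -389, t = -499/2, maximum P = 719/2

Vertices and P = s - 3t:
  (-389, -499/2) → P = 719/2
  (-98, -104) → P = 214
  (-817/41, -772/41) → P = 1499/41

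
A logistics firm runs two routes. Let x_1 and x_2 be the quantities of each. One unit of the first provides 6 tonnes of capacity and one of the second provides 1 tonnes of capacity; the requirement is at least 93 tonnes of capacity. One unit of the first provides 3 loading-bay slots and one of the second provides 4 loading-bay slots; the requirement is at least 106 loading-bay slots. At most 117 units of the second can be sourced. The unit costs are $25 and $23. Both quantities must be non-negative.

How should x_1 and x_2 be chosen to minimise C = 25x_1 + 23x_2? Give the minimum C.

Corner points and C = 25x_1 + 23x_2:
  (0, 93) → C = 2139
  (0, 117) → C = 2691
  (106/3, 0) → C = 2650/3
  (38/3, 17) → C = 2123/3
The feasible region is unbounded (it extends along (1, 0)), but C strictly increases along every unbounded feasible direction, so there is no improving ray and the minimum is attained at a vertex.

x_1 = 38/3, x_2 = 17, minimum C = 2123/3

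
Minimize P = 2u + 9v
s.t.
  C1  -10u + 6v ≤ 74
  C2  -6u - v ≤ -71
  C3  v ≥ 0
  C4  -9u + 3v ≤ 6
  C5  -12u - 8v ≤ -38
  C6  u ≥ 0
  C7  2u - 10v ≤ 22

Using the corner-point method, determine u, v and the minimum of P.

Vertices and P = 2u + 9v:
  (31/4, 101/4) → P = 971/4
  (23/3, 25) → P = 721/3
  (366/31, 5/31) → P = 777/31
The feasible region is unbounded (it extends along (5, 1), (3, 5)), but P strictly increases along every unbounded feasible direction, so there is no improving ray and the minimum is attained at a vertex.

u = 366/31, v = 5/31, minimum P = 777/31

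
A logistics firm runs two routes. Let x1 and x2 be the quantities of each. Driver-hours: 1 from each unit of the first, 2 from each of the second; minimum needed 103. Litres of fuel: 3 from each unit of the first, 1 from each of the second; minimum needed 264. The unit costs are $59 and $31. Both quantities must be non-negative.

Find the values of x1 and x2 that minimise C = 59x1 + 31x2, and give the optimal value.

x1 = 85, x2 = 9, minimum C = 5294

Corner points and C = 59x1 + 31x2:
  (0, 264) → C = 8184
  (103, 0) → C = 6077
  (85, 9) → C = 5294
The feasible region is unbounded (it extends along (0, 1), (1, 0)), but C strictly increases along every unbounded feasible direction, so there is no improving ray and the minimum is attained at a vertex.

The optimum lies where x1 + 2x2 = 103 and 3x1 + x2 = 264.
Solving simultaneously gives x1 = 85, x2 = 9.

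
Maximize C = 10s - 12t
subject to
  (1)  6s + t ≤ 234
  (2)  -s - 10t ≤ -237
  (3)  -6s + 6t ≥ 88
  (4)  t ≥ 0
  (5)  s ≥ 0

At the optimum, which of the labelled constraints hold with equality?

Feasible corners and C = 10s - 12t:
  (94/3, 46) → C = -716/3
  (0, 234) → C = -2808
  (271/33, 755/33) → C = -6350/33
  (0, 237/10) → C = -1422/5

The maximum is at (271/33, 755/33). Substituting into each constraint, equality holds for (2) and (3); the remaining constraints have slack.

(2) and (3)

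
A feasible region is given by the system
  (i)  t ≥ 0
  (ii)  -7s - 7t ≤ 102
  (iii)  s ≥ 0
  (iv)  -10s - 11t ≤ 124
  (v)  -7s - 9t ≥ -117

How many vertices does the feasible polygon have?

The feasible vertices (each the meet of two boundaries and inside every other half-plane) are:
  (0, 0)
  (117/7, 0)
  (0, 13)

3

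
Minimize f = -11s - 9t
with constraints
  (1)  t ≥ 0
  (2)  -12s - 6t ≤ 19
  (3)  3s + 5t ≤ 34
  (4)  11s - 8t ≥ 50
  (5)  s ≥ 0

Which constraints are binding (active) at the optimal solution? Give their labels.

(1) and (3)

Extreme points and f = -11s - 9t:
  (34/3, 0) → f = -374/3
  (50/11, 0) → f = -50
  (522/79, 224/79) → f = -7758/79

The minimum is at (34/3, 0). Substituting into each constraint, equality holds for (1) and (3); the remaining constraints have slack.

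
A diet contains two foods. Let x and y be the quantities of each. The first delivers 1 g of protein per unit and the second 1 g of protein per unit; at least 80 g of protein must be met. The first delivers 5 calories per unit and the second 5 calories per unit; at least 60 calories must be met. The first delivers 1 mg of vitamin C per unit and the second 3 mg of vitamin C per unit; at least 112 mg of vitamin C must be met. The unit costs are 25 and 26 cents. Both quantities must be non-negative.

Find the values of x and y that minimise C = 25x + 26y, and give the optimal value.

x = 64, y = 16, minimum C = 2016

Feasible corners and C = 25x + 26y:
  (0, 80) → C = 2080
  (112, 0) → C = 2800
  (64, 16) → C = 2016
The feasible region is unbounded (it extends along (0, 1), (1, 0)), but C strictly increases along every unbounded feasible direction, so there is no improving ray and the minimum is attained at a vertex.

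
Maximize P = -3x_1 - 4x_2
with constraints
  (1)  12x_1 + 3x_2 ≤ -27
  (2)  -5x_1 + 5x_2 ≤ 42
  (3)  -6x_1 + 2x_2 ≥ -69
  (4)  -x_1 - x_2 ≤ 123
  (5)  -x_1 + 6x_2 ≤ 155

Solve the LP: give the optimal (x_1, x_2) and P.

Vertices and P = -3x_1 - 4x_2:
  (-87/25, 123/25) → P = -231/25
  (51/14, -165/7) → P = 1167/14
  (-657/10, -573/10) → P = 4263/10
  (-177/8, -807/8) → P = 3759/8

x_1 = -177/8, x_2 = -807/8, maximum P = 3759/8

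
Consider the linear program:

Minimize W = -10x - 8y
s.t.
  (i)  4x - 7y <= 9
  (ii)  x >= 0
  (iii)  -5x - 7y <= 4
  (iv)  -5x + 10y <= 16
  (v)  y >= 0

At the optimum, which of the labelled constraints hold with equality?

(i) and (iv)

Vertices and W = -10x - 8y:
  (202/5, 109/5) → W = -2892/5
  (9/4, 0) → W = -45/2
  (0, 8/5) → W = -64/5
  (0, 0) → W = 0

The minimum is at (202/5, 109/5). Substituting into each constraint, equality holds for (i) and (iv); the remaining constraints have slack.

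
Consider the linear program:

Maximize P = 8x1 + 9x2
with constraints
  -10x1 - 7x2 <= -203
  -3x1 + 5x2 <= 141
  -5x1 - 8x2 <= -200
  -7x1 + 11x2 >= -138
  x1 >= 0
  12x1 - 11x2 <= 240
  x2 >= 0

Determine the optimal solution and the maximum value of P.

Vertices and P = 8x1 + 9x2:
  (28/71, 2019/71) → P = 18395/71
  (224/45, 197/9) → P = 10657/45
  (917/9, 268/3) → P = 14572/9
  (4120/151, 1200/151) → P = 43760/151

x1 = 917/9, x2 = 268/3, maximum P = 14572/9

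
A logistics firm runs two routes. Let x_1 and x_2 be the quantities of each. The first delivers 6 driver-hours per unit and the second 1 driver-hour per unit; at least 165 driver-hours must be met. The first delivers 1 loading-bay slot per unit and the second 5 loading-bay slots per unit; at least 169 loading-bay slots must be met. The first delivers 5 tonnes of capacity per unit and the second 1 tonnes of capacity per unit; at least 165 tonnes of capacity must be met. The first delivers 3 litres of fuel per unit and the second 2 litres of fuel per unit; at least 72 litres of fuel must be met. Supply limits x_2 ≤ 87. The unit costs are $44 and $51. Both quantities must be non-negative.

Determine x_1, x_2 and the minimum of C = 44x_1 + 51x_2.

x_1 = 82/3, x_2 = 85/3, minimum C = 7943/3

Extreme points and C = 44x_1 + 51x_2:
  (169, 0) → C = 7436
  (82/3, 85/3) → C = 7943/3
  (78/5, 87) → C = 25617/5
The feasible region is unbounded (it extends along (1, 0)), but C strictly increases along every unbounded feasible direction, so there is no improving ray and the minimum is attained at a vertex.

At the optimal vertex, x_1 + 5x_2 = 169 and 5x_1 + x_2 = 165.
Solving simultaneously gives x_1 = 82/3, x_2 = 85/3.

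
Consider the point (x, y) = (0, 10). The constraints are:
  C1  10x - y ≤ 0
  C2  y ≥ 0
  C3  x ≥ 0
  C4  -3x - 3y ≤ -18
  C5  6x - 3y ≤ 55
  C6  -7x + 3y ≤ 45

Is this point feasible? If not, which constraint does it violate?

C1: -10 ≤ 0 ✓
C2: 10 ≥ 0 ✓
C3: 0 ≥ 0 ✓
C4: -30 ≤ -18 ✓
C5: -30 ≤ 55 ✓
C6: 30 ≤ 45 ✓

feasible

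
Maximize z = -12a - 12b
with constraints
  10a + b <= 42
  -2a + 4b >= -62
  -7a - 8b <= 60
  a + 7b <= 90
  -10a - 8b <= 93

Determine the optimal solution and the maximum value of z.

a = -11, b = 17/8, maximum z = 213/2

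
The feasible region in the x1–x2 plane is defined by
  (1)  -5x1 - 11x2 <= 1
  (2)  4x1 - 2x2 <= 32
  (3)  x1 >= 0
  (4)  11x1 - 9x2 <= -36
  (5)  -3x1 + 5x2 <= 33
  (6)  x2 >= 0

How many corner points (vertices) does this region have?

3

The feasible vertices (each the meet of two boundaries and inside every other half-plane) are:
  (0, 4)
  (0, 33/5)
  (117/28, 255/28)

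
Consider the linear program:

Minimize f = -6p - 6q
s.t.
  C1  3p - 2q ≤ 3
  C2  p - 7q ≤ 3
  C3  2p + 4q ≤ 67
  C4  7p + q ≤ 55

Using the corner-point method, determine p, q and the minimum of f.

p = 153/26, q = 359/26, minimum f = -1536/13

Extreme points and f = -6p - 6q:
  (15/19, -6/19) → f = -54/19
  (113/17, 144/17) → f = -1542/17
  (153/26, 359/26) → f = -1536/13
The feasible region is unbounded (it extends along (-7, -1), (-2, 1)), but f strictly increases along every unbounded feasible direction, so there is no improving ray and the minimum is attained at a vertex.

The optimum lies where 2p + 4q = 67 and 7p + q = 55.
Solving simultaneously gives p = 153/26, q = 359/26.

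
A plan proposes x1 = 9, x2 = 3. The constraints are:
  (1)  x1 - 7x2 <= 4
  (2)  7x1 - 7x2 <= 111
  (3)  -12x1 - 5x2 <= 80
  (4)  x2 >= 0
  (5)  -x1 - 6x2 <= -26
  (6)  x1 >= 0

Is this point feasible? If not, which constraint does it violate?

feasible

(1): -12 ≤ 4 ✓
(2): 42 ≤ 111 ✓
(3): -123 ≤ 80 ✓
(4): 3 ≥ 0 ✓
(5): -27 ≤ -26 ✓
(6): 9 ≥ 0 ✓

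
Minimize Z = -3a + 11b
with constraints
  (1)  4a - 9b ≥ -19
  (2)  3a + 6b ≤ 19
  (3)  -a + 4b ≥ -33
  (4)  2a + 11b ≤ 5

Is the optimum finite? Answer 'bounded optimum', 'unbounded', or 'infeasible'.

Extreme points and Z = -3a + 11b:
  (-373/7, -151/7) → Z = -542/7
  (-82/31, 29/31) → Z = 565/31
  (137/9, -40/9) → Z = -851/9
  (179/21, -23/21) → Z = -790/21
The feasible region has finitely many vertices and no improving ray; the minimum is -851/9 at (137/9, -40/9).

bounded optimum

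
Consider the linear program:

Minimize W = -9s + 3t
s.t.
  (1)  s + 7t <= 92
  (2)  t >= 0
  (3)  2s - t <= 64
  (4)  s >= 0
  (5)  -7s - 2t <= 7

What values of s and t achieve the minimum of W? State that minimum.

s = 36, t = 8, minimum W = -300

Corner points and W = -9s + 3t:
  (36, 8) → W = -300
  (0, 92/7) → W = 276/7
  (32, 0) → W = -288
  (0, 0) → W = 0

At the optimal vertex, s + 7t = 92 and 2s - t = 64.
Solving simultaneously gives s = 36, t = 8.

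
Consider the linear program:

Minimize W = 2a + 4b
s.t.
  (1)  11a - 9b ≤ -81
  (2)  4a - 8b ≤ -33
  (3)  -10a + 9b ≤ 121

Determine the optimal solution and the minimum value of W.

Feasible corners and W = 2a + 4b:
  (-27/4, 3/4) → W = -21/2
  (40, 521/9) → W = 2804/9
  (-61/4, -7/2) → W = -89/2

a = -61/4, b = -7/2, minimum W = -89/2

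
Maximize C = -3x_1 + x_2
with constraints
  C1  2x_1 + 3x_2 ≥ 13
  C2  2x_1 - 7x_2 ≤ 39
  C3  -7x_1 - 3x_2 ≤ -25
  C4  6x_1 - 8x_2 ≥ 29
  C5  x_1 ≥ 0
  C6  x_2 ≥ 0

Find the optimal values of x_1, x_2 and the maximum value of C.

x_1 = 191/34, x_2 = 10/17, maximum C = -553/34

Vertices and C = -3x_1 + x_2:
  (191/34, 10/17) → C = -553/34
  (13/2, 0) → C = -39/2
  (39/2, 0) → C = -117/2
The feasible region is unbounded (it extends along (7, 2), (4, 3)), but C strictly decreases along every unbounded feasible direction, so there is no improving ray and the maximum is attained at a vertex.

The optimum lies where 2x_1 + 3x_2 = 13 and 6x_1 - 8x_2 = 29.
Solving simultaneously gives x_1 = 191/34, x_2 = 10/17.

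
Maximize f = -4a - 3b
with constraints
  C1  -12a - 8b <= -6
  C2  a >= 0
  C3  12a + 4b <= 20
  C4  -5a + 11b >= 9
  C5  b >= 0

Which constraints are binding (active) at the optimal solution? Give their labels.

Feasible corners and f = -4a - 3b:
  (0, 5) → f = -15
  (0, 9/11) → f = -27/11
  (23/19, 26/19) → f = -170/19

The maximum is at (0, 9/11). Substituting into each constraint, equality holds for C2 and C4; the remaining constraints have slack.

C2 and C4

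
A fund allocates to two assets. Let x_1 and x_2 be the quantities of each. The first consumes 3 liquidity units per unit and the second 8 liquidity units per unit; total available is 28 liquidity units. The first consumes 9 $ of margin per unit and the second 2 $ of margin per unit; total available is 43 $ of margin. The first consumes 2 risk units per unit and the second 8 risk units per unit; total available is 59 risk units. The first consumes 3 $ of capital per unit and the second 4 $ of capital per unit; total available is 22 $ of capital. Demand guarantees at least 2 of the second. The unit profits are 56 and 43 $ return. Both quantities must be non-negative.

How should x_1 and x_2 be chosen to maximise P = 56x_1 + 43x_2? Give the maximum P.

x_1 = 4, x_2 = 2, maximum P = 310

Vertices and P = 56x_1 + 43x_2:
  (0, 7/2) → P = 301/2
  (0, 2) → P = 86
  (4, 2) → P = 310

The optimum lies where 3x_1 + 8x_2 = 28 and x_2 = 2.
Solving simultaneously gives x_1 = 4, x_2 = 2.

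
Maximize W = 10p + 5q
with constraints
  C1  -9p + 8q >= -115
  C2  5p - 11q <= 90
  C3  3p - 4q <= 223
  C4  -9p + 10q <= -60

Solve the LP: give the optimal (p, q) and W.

p = 335/9, q = 55/2, maximum W = 9175/18

Corner points and W = 10p + 5q:
  (545/59, -235/59) → W = 4275/59
  (335/9, 55/2) → W = 9175/18
  (-240/49, -510/49) → W = -4950/49

The binding constraints are -9p + 8q = -115 and -9p + 10q = -60.
Solving simultaneously gives p = 335/9, q = 55/2.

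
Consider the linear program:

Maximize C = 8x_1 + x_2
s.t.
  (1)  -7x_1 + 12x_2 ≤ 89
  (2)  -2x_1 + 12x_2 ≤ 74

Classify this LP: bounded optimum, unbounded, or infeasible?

unbounded

From the feasible point (-3, 17/3), moving in the direction (12, 2) keeps every constraint satisfied while C increases without bound.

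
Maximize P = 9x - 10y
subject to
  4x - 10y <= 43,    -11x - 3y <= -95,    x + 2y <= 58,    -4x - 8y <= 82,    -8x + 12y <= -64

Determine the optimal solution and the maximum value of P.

Extreme points and P = 9x - 10y:
  (1079/122, -93/122) → P = 10641/122
  (37, 21/2) → P = 228
  (111/13, 14/39) → P = 2857/39
  (206/7, 100/7) → P = 122

The binding constraints are 4x - 10y = 43 and x + 2y = 58.
Solving simultaneously gives x = 37, y = 21/2.

x = 37, y = 21/2, maximum P = 228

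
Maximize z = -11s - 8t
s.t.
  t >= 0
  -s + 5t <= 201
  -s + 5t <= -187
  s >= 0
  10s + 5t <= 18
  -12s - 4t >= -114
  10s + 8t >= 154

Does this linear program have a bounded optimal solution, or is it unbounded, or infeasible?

The boundaries -12s - 4t = -114 and 10s + 8t = 154 meet at (37/7, 177/14), but that point violates -s + 5t ≤ -187. Every candidate vertex is excluded by some other constraint, so the feasible region is empty.

infeasible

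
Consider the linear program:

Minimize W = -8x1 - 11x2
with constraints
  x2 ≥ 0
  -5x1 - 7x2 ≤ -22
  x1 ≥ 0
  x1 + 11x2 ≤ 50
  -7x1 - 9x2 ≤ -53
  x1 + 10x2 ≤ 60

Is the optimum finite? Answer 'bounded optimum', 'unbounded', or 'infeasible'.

bounded optimum

Extreme points and W = -8x1 - 11x2:
  (50, 0) → W = -400
  (53/7, 0) → W = -424/7
  (133/68, 297/68) → W = -4331/68
The feasible region has finitely many vertices and no improving ray; the minimum is -400 at (50, 0).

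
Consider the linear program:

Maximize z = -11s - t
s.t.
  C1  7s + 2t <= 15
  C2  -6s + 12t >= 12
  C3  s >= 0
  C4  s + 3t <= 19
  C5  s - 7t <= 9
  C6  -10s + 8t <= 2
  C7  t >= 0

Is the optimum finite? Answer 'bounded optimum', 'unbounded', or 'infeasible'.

bounded optimum

Extreme points and z = -11s - t:
  (13/8, 29/16) → z = -315/16
  (29/19, 41/19) → z = -360/19
  (1, 3/2) → z = -25/2
The feasible region has finitely many vertices and no improving ray; the maximum is -25/2 at (1, 3/2).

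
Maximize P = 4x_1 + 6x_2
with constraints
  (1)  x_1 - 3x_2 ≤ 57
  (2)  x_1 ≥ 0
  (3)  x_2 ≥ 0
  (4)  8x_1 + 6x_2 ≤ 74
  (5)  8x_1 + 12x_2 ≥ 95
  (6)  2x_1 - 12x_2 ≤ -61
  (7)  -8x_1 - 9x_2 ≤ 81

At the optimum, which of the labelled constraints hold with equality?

(2) and (4)

Extreme points and P = 4x_1 + 6x_2:
  (0, 37/3) → P = 74
  (0, 95/12) → P = 95/2
  (29/6, 53/9) → P = 164/3
  (17/5, 113/20) → P = 95/2

The maximum is at (0, 37/3). Substituting into each constraint, equality holds for (2) and (4); the remaining constraints have slack.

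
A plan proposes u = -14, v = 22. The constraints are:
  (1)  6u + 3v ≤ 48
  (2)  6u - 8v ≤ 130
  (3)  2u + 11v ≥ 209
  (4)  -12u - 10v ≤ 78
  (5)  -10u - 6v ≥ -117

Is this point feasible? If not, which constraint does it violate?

feasible

(1): -18 ≤ 48 ✓
(2): -260 ≤ 130 ✓
(3): 214 ≥ 209 ✓
(4): -52 ≤ 78 ✓
(5): 8 ≥ -117 ✓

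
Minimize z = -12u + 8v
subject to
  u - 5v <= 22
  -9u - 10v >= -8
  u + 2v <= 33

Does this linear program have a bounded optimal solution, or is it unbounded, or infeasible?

Corner points and z = -12u + 8v:
  (52/11, -38/11) → z = -928/11
  (-157/4, 289/8) → z = 760
The feasible region has finitely many vertices and no improving ray; the minimum is -928/11 at (52/11, -38/11).

bounded optimum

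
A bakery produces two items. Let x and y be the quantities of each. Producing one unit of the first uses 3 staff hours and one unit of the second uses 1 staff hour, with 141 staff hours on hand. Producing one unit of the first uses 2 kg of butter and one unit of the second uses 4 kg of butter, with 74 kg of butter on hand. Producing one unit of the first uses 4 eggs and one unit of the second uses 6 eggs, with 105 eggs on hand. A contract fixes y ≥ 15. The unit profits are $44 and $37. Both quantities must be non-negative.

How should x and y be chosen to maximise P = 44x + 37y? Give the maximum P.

Vertices and P = 44x + 37y:
  (0, 35/2) → P = 1295/2
  (0, 15) → P = 555
  (15/4, 15) → P = 720

The binding constraints are 4x + 6y = 105 and y = 15.
Solving simultaneously gives x = 15/4, y = 15.

x = 15/4, y = 15, maximum P = 720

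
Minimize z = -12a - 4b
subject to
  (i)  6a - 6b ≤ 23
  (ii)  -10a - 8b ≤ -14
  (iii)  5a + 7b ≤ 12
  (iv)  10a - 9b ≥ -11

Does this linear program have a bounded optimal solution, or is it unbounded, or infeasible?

bounded optimum

Corner points and z = -12a - 4b:
  (67/27, -73/54) → z = -658/27
  (233/72, -43/72) → z = -328/9
  (19/85, 25/17) → z = -728/85
  (31/115, 35/23) → z = -1072/115
The feasible region has finitely many vertices and no improving ray; the minimum is -328/9 at (233/72, -43/72).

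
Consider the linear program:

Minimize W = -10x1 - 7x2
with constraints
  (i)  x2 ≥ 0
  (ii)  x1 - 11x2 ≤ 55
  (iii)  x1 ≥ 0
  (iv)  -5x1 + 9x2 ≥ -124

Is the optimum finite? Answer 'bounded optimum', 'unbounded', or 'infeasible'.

unbounded

From the feasible point (0, 0), moving in the direction (0, 1) keeps every constraint satisfied while W decreases without bound.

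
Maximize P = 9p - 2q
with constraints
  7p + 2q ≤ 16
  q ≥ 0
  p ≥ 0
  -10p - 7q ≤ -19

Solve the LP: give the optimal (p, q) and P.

Corner points and P = 9p - 2q:
  (16/7, 0) → P = 144/7
  (0, 8) → P = -16
  (19/10, 0) → P = 171/10
  (0, 19/7) → P = -38/7

The optimum lies where 7p + 2q = 16 and q = 0.
Solving simultaneously gives p = 16/7, q = 0.

p = 16/7, q = 0, maximum P = 144/7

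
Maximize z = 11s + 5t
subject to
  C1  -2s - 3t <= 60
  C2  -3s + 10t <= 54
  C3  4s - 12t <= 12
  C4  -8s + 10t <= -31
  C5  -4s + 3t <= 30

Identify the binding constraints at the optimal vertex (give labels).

Extreme points and z = 11s + 5t:
  (192, 63) → z = 2427
  (17, 21/2) → z = 479/2
  (9/2, 1/2) → z = 52

The maximum is at (192, 63). Substituting into each constraint, equality holds for C2 and C3; the remaining constraints have slack.

C2 and C3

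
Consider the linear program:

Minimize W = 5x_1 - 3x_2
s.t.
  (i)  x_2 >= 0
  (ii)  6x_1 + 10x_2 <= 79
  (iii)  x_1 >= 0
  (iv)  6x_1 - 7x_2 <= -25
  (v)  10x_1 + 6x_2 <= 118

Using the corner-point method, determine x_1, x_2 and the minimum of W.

x_1 = 0, x_2 = 79/10, minimum W = -237/10

Corner points and W = 5x_1 - 3x_2:
  (0, 79/10) → W = -237/10
  (101/34, 104/17) → W = -7/2
  (0, 25/7) → W = -75/7

The binding constraints are 6x_1 + 10x_2 = 79 and x_1 = 0.
Solving simultaneously gives x_1 = 0, x_2 = 79/10.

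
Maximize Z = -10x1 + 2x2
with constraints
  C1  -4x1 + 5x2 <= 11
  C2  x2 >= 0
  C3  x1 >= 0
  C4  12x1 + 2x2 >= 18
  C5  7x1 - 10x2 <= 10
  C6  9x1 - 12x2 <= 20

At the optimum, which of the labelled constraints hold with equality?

Feasible corners and Z = -10x1 + 2x2:
  (1, 3) → Z = -4
  (100/67, 3/67) → Z = -994/67
  (40/3, 25/3) → Z = -350/3
The feasible region is unbounded (it extends along (5, 4), (4, 3)), but Z strictly decreases along every unbounded feasible direction, so there is no improving ray and the maximum is attained at a vertex.

The maximum is at (1, 3). Substituting into each constraint, equality holds for C1 and C4; the remaining constraints have slack.

C1 and C4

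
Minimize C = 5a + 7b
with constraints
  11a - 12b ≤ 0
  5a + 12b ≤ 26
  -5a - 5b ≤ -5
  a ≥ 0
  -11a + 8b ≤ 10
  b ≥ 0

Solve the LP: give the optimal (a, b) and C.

a = 12/23, b = 11/23, minimum C = 137/23

Feasible corners and C = 5a + 7b:
  (13/8, 143/96) → C = 1781/96
  (12/23, 11/23) → C = 137/23
  (22/43, 84/43) → C = 698/43
  (0, 1) → C = 7
  (0, 5/4) → C = 35/4

The binding constraints are 11a - 12b = 0 and -5a - 5b = -5.
Solving simultaneously gives a = 12/23, b = 11/23.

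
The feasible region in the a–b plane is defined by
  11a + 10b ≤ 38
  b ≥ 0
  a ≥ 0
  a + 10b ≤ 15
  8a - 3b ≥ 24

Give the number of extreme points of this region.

3

The feasible vertices (each the meet of two boundaries and inside every other half-plane) are:
  (38/11, 0)
  (354/113, 40/113)
  (3, 0)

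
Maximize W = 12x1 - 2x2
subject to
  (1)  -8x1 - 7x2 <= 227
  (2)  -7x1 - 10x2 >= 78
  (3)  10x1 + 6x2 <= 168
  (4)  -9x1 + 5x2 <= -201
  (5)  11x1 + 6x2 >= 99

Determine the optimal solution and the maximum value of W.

Extreme points and W = 12x1 - 2x2:
  (1269/11, -1807/11) → W = 18842/11
  (2055/29, -3289/29) → W = 31238/29
  (1074/29, -978/29) → W = 14844/29
  (729/34, -1551/68) → W = 10299/34

The binding constraints are -8x1 - 7x2 = 227 and 10x1 + 6x2 = 168.
Solving simultaneously gives x1 = 1269/11, x2 = -1807/11.

x1 = 1269/11, x2 = -1807/11, maximum W = 18842/11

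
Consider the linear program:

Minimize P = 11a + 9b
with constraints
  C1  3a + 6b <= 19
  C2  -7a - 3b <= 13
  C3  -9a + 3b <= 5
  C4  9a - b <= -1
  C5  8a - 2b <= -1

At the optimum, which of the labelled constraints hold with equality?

Extreme points and P = 11a + 9b:
  (-9/8, -41/24) → P = -111/4
  (-29/38, -97/38) → P = -596/19
  (1/9, 2) → P = 173/9
  (-1/10, 1/10) → P = -1/5

The minimum is at (-29/38, -97/38). Substituting into each constraint, equality holds for C2 and C5; the remaining constraints have slack.

C2 and C5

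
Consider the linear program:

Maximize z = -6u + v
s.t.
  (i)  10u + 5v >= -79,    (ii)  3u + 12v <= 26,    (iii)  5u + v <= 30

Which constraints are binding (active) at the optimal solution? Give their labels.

(i) and (ii)

Extreme points and z = -6u + v:
  (-154/15, 71/15) → z = 199/3
  (229/15, -139/3) → z = -2069/15
  (334/57, 40/57) → z = -1964/57

The maximum is at (-154/15, 71/15). Substituting into each constraint, equality holds for (i) and (ii); the remaining constraints have slack.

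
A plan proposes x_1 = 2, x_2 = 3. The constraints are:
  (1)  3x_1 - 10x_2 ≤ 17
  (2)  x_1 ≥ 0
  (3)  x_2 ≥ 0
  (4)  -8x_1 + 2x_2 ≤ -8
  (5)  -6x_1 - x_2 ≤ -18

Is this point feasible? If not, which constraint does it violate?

Constraint (5): -6x_1 - x_2 = -15, which is not ≤ -18. All other constraints are satisfied.

not feasible — violates (5)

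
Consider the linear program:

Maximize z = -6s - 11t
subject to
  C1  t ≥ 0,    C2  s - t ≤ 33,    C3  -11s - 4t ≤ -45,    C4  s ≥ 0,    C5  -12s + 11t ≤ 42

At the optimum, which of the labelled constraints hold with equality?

Vertices and z = -6s - 11t:
  (33, 0) → z = -198
  (45/11, 0) → z = -270/11
  (327/169, 1002/169) → z = -12984/169
The feasible region is unbounded (it extends along (1, 1), (11, 12)), but z strictly decreases along every unbounded feasible direction, so there is no improving ray and the maximum is attained at a vertex.

The maximum is at (45/11, 0). Substituting into each constraint, equality holds for C1 and C3; the remaining constraints have slack.

C1 and C3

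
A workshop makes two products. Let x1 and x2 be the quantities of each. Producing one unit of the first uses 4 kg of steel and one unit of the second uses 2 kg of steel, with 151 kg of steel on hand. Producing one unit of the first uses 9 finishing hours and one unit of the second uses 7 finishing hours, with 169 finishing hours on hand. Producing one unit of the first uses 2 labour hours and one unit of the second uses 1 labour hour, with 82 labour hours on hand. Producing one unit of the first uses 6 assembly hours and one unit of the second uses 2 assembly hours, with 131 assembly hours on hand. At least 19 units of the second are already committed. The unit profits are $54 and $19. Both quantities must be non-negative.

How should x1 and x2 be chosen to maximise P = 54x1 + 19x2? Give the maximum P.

x1 = 4, x2 = 19, maximum P = 577

Vertices and P = 54x1 + 19x2:
  (0, 169/7) → P = 3211/7
  (0, 19) → P = 361
  (4, 19) → P = 577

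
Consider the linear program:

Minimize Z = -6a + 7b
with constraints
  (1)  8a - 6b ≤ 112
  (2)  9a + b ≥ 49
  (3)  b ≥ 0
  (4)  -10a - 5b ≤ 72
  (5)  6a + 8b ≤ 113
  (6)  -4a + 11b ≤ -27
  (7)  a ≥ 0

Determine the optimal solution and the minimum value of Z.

Corner points and Z = -6a + 7b:
  (14, 0) → Z = -84
  (787/50, 58/25) → Z = -391/5
  (27/4, 0) → Z = -81/2
  (1459/98, 145/49) → Z = -3362/49

At the optimal vertex, 8a - 6b = 112 and b = 0.
Solving simultaneously gives a = 14, b = 0.

a = 14, b = 0, minimum Z = -84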